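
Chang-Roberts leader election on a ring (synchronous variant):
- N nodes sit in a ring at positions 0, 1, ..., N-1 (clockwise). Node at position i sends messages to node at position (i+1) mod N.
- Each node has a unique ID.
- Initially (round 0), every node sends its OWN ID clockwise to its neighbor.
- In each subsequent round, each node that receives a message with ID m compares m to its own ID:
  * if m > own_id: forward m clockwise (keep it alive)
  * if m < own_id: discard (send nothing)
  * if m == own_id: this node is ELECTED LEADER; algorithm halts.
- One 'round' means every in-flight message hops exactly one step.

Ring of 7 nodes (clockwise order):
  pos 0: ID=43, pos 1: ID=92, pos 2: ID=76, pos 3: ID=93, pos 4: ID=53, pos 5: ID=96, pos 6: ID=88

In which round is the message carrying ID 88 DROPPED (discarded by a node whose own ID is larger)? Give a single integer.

Round 1: pos1(id92) recv 43: drop; pos2(id76) recv 92: fwd; pos3(id93) recv 76: drop; pos4(id53) recv 93: fwd; pos5(id96) recv 53: drop; pos6(id88) recv 96: fwd; pos0(id43) recv 88: fwd
Round 2: pos3(id93) recv 92: drop; pos5(id96) recv 93: drop; pos0(id43) recv 96: fwd; pos1(id92) recv 88: drop
Round 3: pos1(id92) recv 96: fwd
Round 4: pos2(id76) recv 96: fwd
Round 5: pos3(id93) recv 96: fwd
Round 6: pos4(id53) recv 96: fwd
Round 7: pos5(id96) recv 96: ELECTED
Message ID 88 originates at pos 6; dropped at pos 1 in round 2

Answer: 2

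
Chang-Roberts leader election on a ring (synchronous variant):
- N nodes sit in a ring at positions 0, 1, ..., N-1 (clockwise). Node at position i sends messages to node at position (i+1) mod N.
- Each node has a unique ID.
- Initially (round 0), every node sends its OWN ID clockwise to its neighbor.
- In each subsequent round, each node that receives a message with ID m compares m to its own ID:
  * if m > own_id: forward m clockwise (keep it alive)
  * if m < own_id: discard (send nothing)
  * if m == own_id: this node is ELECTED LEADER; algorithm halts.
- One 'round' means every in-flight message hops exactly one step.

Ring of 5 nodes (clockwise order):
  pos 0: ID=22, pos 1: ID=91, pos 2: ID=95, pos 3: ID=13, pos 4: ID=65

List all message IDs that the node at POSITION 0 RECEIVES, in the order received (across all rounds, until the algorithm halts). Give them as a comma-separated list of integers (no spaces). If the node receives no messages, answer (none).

Round 1: pos1(id91) recv 22: drop; pos2(id95) recv 91: drop; pos3(id13) recv 95: fwd; pos4(id65) recv 13: drop; pos0(id22) recv 65: fwd
Round 2: pos4(id65) recv 95: fwd; pos1(id91) recv 65: drop
Round 3: pos0(id22) recv 95: fwd
Round 4: pos1(id91) recv 95: fwd
Round 5: pos2(id95) recv 95: ELECTED

Answer: 65,95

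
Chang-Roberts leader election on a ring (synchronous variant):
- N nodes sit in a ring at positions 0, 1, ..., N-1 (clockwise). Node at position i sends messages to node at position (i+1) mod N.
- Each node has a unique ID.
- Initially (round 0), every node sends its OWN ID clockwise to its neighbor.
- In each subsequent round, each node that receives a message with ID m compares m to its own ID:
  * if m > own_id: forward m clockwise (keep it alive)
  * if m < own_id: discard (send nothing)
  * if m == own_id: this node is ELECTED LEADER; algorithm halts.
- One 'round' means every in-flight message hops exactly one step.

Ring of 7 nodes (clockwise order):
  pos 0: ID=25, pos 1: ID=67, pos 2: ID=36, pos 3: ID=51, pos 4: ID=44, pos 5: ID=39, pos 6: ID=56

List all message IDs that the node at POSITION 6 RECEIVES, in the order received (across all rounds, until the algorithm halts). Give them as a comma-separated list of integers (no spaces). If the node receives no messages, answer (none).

Round 1: pos1(id67) recv 25: drop; pos2(id36) recv 67: fwd; pos3(id51) recv 36: drop; pos4(id44) recv 51: fwd; pos5(id39) recv 44: fwd; pos6(id56) recv 39: drop; pos0(id25) recv 56: fwd
Round 2: pos3(id51) recv 67: fwd; pos5(id39) recv 51: fwd; pos6(id56) recv 44: drop; pos1(id67) recv 56: drop
Round 3: pos4(id44) recv 67: fwd; pos6(id56) recv 51: drop
Round 4: pos5(id39) recv 67: fwd
Round 5: pos6(id56) recv 67: fwd
Round 6: pos0(id25) recv 67: fwd
Round 7: pos1(id67) recv 67: ELECTED

Answer: 39,44,51,67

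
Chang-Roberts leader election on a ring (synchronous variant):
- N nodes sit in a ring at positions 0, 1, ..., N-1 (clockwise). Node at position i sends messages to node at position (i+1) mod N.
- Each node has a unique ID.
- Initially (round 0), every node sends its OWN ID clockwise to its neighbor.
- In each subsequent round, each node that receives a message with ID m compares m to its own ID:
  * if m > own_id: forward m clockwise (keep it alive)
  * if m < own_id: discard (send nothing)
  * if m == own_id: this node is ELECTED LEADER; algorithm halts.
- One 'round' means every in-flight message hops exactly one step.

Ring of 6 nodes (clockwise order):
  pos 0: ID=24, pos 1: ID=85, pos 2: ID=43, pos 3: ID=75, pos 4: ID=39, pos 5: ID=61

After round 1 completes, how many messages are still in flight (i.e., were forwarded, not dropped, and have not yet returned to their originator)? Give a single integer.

Answer: 3

Derivation:
Round 1: pos1(id85) recv 24: drop; pos2(id43) recv 85: fwd; pos3(id75) recv 43: drop; pos4(id39) recv 75: fwd; pos5(id61) recv 39: drop; pos0(id24) recv 61: fwd
After round 1: 3 messages still in flight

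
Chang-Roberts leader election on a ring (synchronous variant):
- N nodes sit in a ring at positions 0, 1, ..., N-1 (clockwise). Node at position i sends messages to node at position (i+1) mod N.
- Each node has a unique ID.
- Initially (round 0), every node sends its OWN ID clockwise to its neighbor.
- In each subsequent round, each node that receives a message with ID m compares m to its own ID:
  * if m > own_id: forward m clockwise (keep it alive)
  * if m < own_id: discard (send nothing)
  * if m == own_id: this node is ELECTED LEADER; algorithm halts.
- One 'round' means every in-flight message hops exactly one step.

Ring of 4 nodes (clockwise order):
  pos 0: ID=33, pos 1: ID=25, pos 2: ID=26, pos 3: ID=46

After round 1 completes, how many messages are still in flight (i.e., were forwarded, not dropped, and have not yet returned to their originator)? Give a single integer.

Answer: 2

Derivation:
Round 1: pos1(id25) recv 33: fwd; pos2(id26) recv 25: drop; pos3(id46) recv 26: drop; pos0(id33) recv 46: fwd
After round 1: 2 messages still in flight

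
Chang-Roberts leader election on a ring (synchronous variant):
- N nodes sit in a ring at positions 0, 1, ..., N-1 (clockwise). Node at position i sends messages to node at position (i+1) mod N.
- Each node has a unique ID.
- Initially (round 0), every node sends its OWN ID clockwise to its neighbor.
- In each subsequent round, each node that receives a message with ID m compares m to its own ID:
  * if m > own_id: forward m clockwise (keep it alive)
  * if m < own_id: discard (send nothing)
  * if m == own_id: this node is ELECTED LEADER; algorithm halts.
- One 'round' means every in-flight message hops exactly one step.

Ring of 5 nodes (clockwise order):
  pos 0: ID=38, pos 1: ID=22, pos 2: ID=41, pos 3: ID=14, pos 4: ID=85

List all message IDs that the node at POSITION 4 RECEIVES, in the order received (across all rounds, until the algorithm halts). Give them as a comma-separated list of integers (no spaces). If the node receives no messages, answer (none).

Round 1: pos1(id22) recv 38: fwd; pos2(id41) recv 22: drop; pos3(id14) recv 41: fwd; pos4(id85) recv 14: drop; pos0(id38) recv 85: fwd
Round 2: pos2(id41) recv 38: drop; pos4(id85) recv 41: drop; pos1(id22) recv 85: fwd
Round 3: pos2(id41) recv 85: fwd
Round 4: pos3(id14) recv 85: fwd
Round 5: pos4(id85) recv 85: ELECTED

Answer: 14,41,85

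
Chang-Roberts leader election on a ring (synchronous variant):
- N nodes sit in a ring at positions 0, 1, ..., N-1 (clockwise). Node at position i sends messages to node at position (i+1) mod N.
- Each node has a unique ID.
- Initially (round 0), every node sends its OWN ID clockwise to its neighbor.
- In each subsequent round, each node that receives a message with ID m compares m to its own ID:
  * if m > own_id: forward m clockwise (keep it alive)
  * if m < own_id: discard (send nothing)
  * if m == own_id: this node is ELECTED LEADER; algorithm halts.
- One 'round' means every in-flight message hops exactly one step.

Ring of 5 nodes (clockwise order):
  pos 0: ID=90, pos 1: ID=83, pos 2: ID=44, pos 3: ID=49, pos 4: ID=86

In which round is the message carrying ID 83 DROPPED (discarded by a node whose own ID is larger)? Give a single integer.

Round 1: pos1(id83) recv 90: fwd; pos2(id44) recv 83: fwd; pos3(id49) recv 44: drop; pos4(id86) recv 49: drop; pos0(id90) recv 86: drop
Round 2: pos2(id44) recv 90: fwd; pos3(id49) recv 83: fwd
Round 3: pos3(id49) recv 90: fwd; pos4(id86) recv 83: drop
Round 4: pos4(id86) recv 90: fwd
Round 5: pos0(id90) recv 90: ELECTED
Message ID 83 originates at pos 1; dropped at pos 4 in round 3

Answer: 3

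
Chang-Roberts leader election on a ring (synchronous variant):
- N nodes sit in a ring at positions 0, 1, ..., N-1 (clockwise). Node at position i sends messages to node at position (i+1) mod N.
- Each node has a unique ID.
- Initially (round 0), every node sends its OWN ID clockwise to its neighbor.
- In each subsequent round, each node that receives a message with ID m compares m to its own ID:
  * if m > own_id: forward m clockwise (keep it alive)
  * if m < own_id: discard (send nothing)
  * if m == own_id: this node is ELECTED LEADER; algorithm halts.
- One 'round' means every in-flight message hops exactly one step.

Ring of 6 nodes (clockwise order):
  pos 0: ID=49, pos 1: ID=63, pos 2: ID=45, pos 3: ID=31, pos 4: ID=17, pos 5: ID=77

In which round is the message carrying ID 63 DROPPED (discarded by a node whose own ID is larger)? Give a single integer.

Round 1: pos1(id63) recv 49: drop; pos2(id45) recv 63: fwd; pos3(id31) recv 45: fwd; pos4(id17) recv 31: fwd; pos5(id77) recv 17: drop; pos0(id49) recv 77: fwd
Round 2: pos3(id31) recv 63: fwd; pos4(id17) recv 45: fwd; pos5(id77) recv 31: drop; pos1(id63) recv 77: fwd
Round 3: pos4(id17) recv 63: fwd; pos5(id77) recv 45: drop; pos2(id45) recv 77: fwd
Round 4: pos5(id77) recv 63: drop; pos3(id31) recv 77: fwd
Round 5: pos4(id17) recv 77: fwd
Round 6: pos5(id77) recv 77: ELECTED
Message ID 63 originates at pos 1; dropped at pos 5 in round 4

Answer: 4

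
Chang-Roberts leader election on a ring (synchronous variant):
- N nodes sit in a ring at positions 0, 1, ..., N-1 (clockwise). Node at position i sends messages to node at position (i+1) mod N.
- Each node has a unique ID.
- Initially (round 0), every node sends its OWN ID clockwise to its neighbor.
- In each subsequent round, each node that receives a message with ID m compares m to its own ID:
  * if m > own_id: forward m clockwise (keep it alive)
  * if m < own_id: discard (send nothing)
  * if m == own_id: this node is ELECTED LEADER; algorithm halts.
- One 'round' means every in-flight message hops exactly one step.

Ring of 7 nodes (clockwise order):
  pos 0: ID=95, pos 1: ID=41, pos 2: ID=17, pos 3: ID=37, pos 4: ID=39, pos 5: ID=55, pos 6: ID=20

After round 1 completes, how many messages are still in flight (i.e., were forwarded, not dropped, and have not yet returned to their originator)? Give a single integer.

Round 1: pos1(id41) recv 95: fwd; pos2(id17) recv 41: fwd; pos3(id37) recv 17: drop; pos4(id39) recv 37: drop; pos5(id55) recv 39: drop; pos6(id20) recv 55: fwd; pos0(id95) recv 20: drop
After round 1: 3 messages still in flight

Answer: 3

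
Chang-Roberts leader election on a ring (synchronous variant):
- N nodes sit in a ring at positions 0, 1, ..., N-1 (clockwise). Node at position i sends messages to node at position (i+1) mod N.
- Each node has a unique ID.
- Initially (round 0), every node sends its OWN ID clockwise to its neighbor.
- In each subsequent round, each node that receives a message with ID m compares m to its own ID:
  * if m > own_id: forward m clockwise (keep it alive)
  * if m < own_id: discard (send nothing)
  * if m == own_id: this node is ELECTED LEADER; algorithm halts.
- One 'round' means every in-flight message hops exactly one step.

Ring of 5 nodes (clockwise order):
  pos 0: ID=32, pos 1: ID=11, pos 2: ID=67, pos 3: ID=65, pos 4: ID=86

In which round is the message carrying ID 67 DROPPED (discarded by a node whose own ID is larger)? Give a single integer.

Round 1: pos1(id11) recv 32: fwd; pos2(id67) recv 11: drop; pos3(id65) recv 67: fwd; pos4(id86) recv 65: drop; pos0(id32) recv 86: fwd
Round 2: pos2(id67) recv 32: drop; pos4(id86) recv 67: drop; pos1(id11) recv 86: fwd
Round 3: pos2(id67) recv 86: fwd
Round 4: pos3(id65) recv 86: fwd
Round 5: pos4(id86) recv 86: ELECTED
Message ID 67 originates at pos 2; dropped at pos 4 in round 2

Answer: 2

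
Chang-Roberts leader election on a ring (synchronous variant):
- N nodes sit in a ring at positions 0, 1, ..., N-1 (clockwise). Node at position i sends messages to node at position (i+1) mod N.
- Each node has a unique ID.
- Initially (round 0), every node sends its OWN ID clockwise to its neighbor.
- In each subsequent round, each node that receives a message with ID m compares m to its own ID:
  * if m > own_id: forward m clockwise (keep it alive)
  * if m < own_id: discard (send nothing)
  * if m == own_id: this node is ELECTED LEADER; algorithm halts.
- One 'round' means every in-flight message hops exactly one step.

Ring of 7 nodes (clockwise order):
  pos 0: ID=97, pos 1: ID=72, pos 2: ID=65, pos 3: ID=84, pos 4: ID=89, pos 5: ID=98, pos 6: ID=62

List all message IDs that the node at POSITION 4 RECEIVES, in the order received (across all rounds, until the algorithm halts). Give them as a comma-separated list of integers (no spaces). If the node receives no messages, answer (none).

Round 1: pos1(id72) recv 97: fwd; pos2(id65) recv 72: fwd; pos3(id84) recv 65: drop; pos4(id89) recv 84: drop; pos5(id98) recv 89: drop; pos6(id62) recv 98: fwd; pos0(id97) recv 62: drop
Round 2: pos2(id65) recv 97: fwd; pos3(id84) recv 72: drop; pos0(id97) recv 98: fwd
Round 3: pos3(id84) recv 97: fwd; pos1(id72) recv 98: fwd
Round 4: pos4(id89) recv 97: fwd; pos2(id65) recv 98: fwd
Round 5: pos5(id98) recv 97: drop; pos3(id84) recv 98: fwd
Round 6: pos4(id89) recv 98: fwd
Round 7: pos5(id98) recv 98: ELECTED

Answer: 84,97,98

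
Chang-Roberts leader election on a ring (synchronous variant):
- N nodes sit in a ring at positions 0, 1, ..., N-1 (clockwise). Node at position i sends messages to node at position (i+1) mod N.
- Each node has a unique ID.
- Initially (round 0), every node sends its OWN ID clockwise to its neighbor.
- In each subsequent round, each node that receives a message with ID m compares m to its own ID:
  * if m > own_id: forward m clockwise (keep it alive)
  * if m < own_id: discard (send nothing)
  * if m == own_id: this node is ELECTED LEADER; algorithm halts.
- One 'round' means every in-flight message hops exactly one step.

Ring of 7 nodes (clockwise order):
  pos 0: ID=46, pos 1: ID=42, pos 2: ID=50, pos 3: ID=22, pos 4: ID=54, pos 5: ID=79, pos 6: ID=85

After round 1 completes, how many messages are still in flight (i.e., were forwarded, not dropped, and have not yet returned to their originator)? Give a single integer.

Round 1: pos1(id42) recv 46: fwd; pos2(id50) recv 42: drop; pos3(id22) recv 50: fwd; pos4(id54) recv 22: drop; pos5(id79) recv 54: drop; pos6(id85) recv 79: drop; pos0(id46) recv 85: fwd
After round 1: 3 messages still in flight

Answer: 3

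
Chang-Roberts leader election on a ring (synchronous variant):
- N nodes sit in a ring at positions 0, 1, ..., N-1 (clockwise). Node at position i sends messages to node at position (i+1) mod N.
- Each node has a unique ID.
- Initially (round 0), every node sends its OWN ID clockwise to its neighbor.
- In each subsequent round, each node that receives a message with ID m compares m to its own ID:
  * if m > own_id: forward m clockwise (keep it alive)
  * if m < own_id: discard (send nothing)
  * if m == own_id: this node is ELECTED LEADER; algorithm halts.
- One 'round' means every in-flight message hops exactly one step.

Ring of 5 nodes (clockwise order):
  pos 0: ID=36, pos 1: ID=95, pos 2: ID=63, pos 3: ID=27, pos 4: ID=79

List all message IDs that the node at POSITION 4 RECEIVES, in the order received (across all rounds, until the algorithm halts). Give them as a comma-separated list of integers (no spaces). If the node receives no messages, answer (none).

Answer: 27,63,95

Derivation:
Round 1: pos1(id95) recv 36: drop; pos2(id63) recv 95: fwd; pos3(id27) recv 63: fwd; pos4(id79) recv 27: drop; pos0(id36) recv 79: fwd
Round 2: pos3(id27) recv 95: fwd; pos4(id79) recv 63: drop; pos1(id95) recv 79: drop
Round 3: pos4(id79) recv 95: fwd
Round 4: pos0(id36) recv 95: fwd
Round 5: pos1(id95) recv 95: ELECTED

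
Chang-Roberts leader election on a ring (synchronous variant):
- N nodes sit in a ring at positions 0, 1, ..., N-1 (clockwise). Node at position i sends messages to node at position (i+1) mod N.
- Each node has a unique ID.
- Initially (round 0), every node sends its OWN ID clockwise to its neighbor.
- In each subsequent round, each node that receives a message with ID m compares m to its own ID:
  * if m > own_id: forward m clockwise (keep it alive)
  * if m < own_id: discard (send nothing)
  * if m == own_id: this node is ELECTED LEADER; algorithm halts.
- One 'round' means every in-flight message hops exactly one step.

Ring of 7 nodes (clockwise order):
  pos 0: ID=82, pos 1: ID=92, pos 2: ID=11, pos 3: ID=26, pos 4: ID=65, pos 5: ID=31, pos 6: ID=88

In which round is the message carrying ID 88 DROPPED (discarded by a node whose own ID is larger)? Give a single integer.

Round 1: pos1(id92) recv 82: drop; pos2(id11) recv 92: fwd; pos3(id26) recv 11: drop; pos4(id65) recv 26: drop; pos5(id31) recv 65: fwd; pos6(id88) recv 31: drop; pos0(id82) recv 88: fwd
Round 2: pos3(id26) recv 92: fwd; pos6(id88) recv 65: drop; pos1(id92) recv 88: drop
Round 3: pos4(id65) recv 92: fwd
Round 4: pos5(id31) recv 92: fwd
Round 5: pos6(id88) recv 92: fwd
Round 6: pos0(id82) recv 92: fwd
Round 7: pos1(id92) recv 92: ELECTED
Message ID 88 originates at pos 6; dropped at pos 1 in round 2

Answer: 2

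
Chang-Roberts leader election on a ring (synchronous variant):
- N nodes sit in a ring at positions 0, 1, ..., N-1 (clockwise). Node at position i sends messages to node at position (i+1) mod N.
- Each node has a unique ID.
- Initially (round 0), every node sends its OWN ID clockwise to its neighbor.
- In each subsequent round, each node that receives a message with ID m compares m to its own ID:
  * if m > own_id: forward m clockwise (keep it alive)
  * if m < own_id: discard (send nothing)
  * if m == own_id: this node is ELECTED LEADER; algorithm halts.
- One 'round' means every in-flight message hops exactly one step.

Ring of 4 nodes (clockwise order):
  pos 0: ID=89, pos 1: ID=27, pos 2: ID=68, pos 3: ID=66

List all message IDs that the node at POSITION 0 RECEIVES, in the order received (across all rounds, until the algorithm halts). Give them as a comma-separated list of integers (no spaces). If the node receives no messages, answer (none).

Answer: 66,68,89

Derivation:
Round 1: pos1(id27) recv 89: fwd; pos2(id68) recv 27: drop; pos3(id66) recv 68: fwd; pos0(id89) recv 66: drop
Round 2: pos2(id68) recv 89: fwd; pos0(id89) recv 68: drop
Round 3: pos3(id66) recv 89: fwd
Round 4: pos0(id89) recv 89: ELECTED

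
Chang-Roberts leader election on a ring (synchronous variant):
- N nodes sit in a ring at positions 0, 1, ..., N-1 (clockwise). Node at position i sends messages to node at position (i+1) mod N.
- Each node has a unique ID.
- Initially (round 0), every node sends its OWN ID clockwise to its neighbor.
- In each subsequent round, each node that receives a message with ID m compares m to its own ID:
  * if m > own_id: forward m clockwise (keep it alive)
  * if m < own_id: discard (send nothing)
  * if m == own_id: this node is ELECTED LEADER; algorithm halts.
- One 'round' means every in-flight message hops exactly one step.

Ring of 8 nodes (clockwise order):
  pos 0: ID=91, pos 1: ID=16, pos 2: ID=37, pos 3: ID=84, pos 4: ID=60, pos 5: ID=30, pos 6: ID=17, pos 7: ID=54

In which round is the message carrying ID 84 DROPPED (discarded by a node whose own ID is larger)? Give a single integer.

Round 1: pos1(id16) recv 91: fwd; pos2(id37) recv 16: drop; pos3(id84) recv 37: drop; pos4(id60) recv 84: fwd; pos5(id30) recv 60: fwd; pos6(id17) recv 30: fwd; pos7(id54) recv 17: drop; pos0(id91) recv 54: drop
Round 2: pos2(id37) recv 91: fwd; pos5(id30) recv 84: fwd; pos6(id17) recv 60: fwd; pos7(id54) recv 30: drop
Round 3: pos3(id84) recv 91: fwd; pos6(id17) recv 84: fwd; pos7(id54) recv 60: fwd
Round 4: pos4(id60) recv 91: fwd; pos7(id54) recv 84: fwd; pos0(id91) recv 60: drop
Round 5: pos5(id30) recv 91: fwd; pos0(id91) recv 84: drop
Round 6: pos6(id17) recv 91: fwd
Round 7: pos7(id54) recv 91: fwd
Round 8: pos0(id91) recv 91: ELECTED
Message ID 84 originates at pos 3; dropped at pos 0 in round 5

Answer: 5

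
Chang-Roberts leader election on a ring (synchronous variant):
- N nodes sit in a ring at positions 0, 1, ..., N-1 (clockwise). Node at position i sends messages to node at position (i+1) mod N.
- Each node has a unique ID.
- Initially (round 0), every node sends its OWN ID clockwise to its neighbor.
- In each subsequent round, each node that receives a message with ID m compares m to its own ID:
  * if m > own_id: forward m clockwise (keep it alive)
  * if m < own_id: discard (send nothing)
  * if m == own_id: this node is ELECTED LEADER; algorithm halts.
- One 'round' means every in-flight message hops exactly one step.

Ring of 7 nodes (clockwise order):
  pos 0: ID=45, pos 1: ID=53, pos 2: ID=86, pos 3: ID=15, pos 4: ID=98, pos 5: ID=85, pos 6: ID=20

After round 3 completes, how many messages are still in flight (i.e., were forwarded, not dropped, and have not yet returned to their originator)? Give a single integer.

Answer: 2

Derivation:
Round 1: pos1(id53) recv 45: drop; pos2(id86) recv 53: drop; pos3(id15) recv 86: fwd; pos4(id98) recv 15: drop; pos5(id85) recv 98: fwd; pos6(id20) recv 85: fwd; pos0(id45) recv 20: drop
Round 2: pos4(id98) recv 86: drop; pos6(id20) recv 98: fwd; pos0(id45) recv 85: fwd
Round 3: pos0(id45) recv 98: fwd; pos1(id53) recv 85: fwd
After round 3: 2 messages still in flight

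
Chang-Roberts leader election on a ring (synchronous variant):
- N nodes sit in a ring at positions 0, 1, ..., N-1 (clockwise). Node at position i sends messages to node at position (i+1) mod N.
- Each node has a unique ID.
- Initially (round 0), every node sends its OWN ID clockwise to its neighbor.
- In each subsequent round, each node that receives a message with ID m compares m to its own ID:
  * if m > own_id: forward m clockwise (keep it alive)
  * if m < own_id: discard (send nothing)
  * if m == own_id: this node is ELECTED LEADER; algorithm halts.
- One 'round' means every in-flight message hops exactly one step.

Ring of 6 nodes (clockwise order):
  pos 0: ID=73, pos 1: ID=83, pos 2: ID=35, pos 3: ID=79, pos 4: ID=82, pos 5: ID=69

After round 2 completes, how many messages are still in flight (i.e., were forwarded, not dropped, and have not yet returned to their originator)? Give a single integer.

Round 1: pos1(id83) recv 73: drop; pos2(id35) recv 83: fwd; pos3(id79) recv 35: drop; pos4(id82) recv 79: drop; pos5(id69) recv 82: fwd; pos0(id73) recv 69: drop
Round 2: pos3(id79) recv 83: fwd; pos0(id73) recv 82: fwd
After round 2: 2 messages still in flight

Answer: 2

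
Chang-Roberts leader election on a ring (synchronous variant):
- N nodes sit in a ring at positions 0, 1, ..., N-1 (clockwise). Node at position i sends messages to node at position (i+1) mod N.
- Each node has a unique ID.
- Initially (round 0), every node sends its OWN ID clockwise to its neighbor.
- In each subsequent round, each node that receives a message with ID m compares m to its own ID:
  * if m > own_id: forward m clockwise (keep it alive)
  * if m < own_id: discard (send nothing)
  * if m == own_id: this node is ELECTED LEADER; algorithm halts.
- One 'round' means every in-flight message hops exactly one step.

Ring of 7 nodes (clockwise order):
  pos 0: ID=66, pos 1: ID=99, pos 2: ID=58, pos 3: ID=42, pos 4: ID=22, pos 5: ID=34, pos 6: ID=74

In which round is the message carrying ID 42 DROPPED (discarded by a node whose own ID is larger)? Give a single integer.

Round 1: pos1(id99) recv 66: drop; pos2(id58) recv 99: fwd; pos3(id42) recv 58: fwd; pos4(id22) recv 42: fwd; pos5(id34) recv 22: drop; pos6(id74) recv 34: drop; pos0(id66) recv 74: fwd
Round 2: pos3(id42) recv 99: fwd; pos4(id22) recv 58: fwd; pos5(id34) recv 42: fwd; pos1(id99) recv 74: drop
Round 3: pos4(id22) recv 99: fwd; pos5(id34) recv 58: fwd; pos6(id74) recv 42: drop
Round 4: pos5(id34) recv 99: fwd; pos6(id74) recv 58: drop
Round 5: pos6(id74) recv 99: fwd
Round 6: pos0(id66) recv 99: fwd
Round 7: pos1(id99) recv 99: ELECTED
Message ID 42 originates at pos 3; dropped at pos 6 in round 3

Answer: 3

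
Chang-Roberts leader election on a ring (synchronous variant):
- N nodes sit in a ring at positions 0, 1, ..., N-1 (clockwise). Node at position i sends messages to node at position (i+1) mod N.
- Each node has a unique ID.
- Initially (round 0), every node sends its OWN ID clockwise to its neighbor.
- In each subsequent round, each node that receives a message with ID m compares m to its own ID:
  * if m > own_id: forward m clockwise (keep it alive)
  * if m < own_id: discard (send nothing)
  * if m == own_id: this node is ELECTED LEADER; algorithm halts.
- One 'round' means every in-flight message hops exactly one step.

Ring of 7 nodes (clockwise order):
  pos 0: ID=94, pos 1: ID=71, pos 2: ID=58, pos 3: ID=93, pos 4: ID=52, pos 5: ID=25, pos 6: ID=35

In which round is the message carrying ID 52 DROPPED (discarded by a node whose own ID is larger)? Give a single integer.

Round 1: pos1(id71) recv 94: fwd; pos2(id58) recv 71: fwd; pos3(id93) recv 58: drop; pos4(id52) recv 93: fwd; pos5(id25) recv 52: fwd; pos6(id35) recv 25: drop; pos0(id94) recv 35: drop
Round 2: pos2(id58) recv 94: fwd; pos3(id93) recv 71: drop; pos5(id25) recv 93: fwd; pos6(id35) recv 52: fwd
Round 3: pos3(id93) recv 94: fwd; pos6(id35) recv 93: fwd; pos0(id94) recv 52: drop
Round 4: pos4(id52) recv 94: fwd; pos0(id94) recv 93: drop
Round 5: pos5(id25) recv 94: fwd
Round 6: pos6(id35) recv 94: fwd
Round 7: pos0(id94) recv 94: ELECTED
Message ID 52 originates at pos 4; dropped at pos 0 in round 3

Answer: 3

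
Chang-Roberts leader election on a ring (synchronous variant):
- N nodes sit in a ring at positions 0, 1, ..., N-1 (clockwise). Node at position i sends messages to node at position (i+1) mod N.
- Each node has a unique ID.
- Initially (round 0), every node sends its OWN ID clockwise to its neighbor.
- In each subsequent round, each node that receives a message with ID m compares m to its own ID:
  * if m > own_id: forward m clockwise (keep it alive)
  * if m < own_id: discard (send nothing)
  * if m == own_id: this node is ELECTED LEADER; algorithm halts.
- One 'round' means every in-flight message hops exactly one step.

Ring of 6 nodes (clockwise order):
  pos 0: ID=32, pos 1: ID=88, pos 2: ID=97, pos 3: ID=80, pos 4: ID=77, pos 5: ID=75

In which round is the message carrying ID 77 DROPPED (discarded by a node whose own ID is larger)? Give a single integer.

Round 1: pos1(id88) recv 32: drop; pos2(id97) recv 88: drop; pos3(id80) recv 97: fwd; pos4(id77) recv 80: fwd; pos5(id75) recv 77: fwd; pos0(id32) recv 75: fwd
Round 2: pos4(id77) recv 97: fwd; pos5(id75) recv 80: fwd; pos0(id32) recv 77: fwd; pos1(id88) recv 75: drop
Round 3: pos5(id75) recv 97: fwd; pos0(id32) recv 80: fwd; pos1(id88) recv 77: drop
Round 4: pos0(id32) recv 97: fwd; pos1(id88) recv 80: drop
Round 5: pos1(id88) recv 97: fwd
Round 6: pos2(id97) recv 97: ELECTED
Message ID 77 originates at pos 4; dropped at pos 1 in round 3

Answer: 3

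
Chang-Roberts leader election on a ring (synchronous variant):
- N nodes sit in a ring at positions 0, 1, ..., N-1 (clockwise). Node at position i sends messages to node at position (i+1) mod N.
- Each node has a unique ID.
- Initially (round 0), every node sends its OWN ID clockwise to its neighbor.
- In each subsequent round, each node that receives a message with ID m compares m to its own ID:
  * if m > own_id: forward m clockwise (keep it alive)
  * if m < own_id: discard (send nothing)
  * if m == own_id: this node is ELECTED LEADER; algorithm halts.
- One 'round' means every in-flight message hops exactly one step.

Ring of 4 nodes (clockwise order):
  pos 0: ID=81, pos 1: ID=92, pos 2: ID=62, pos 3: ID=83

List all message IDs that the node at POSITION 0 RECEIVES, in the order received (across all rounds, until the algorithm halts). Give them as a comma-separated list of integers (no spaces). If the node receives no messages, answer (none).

Round 1: pos1(id92) recv 81: drop; pos2(id62) recv 92: fwd; pos3(id83) recv 62: drop; pos0(id81) recv 83: fwd
Round 2: pos3(id83) recv 92: fwd; pos1(id92) recv 83: drop
Round 3: pos0(id81) recv 92: fwd
Round 4: pos1(id92) recv 92: ELECTED

Answer: 83,92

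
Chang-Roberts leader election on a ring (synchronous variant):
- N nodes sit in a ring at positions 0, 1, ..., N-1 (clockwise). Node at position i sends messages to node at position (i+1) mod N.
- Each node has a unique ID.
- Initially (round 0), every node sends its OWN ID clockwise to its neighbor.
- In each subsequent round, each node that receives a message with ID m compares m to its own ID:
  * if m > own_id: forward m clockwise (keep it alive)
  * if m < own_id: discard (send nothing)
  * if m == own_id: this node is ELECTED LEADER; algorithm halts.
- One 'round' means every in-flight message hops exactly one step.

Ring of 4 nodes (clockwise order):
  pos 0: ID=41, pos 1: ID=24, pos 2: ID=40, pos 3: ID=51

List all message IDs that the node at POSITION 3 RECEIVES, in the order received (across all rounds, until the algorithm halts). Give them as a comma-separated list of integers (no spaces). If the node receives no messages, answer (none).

Round 1: pos1(id24) recv 41: fwd; pos2(id40) recv 24: drop; pos3(id51) recv 40: drop; pos0(id41) recv 51: fwd
Round 2: pos2(id40) recv 41: fwd; pos1(id24) recv 51: fwd
Round 3: pos3(id51) recv 41: drop; pos2(id40) recv 51: fwd
Round 4: pos3(id51) recv 51: ELECTED

Answer: 40,41,51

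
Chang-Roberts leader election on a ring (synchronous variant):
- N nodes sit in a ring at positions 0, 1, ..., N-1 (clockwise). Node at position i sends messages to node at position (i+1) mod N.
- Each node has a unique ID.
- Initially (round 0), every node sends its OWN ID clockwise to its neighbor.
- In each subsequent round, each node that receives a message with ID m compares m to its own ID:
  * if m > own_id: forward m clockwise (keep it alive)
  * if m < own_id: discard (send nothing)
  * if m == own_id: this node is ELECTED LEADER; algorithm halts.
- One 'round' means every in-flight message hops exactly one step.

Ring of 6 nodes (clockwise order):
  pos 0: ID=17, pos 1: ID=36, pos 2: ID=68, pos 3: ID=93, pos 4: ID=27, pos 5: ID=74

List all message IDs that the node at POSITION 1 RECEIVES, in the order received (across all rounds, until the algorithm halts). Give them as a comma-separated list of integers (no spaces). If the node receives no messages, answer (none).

Answer: 17,74,93

Derivation:
Round 1: pos1(id36) recv 17: drop; pos2(id68) recv 36: drop; pos3(id93) recv 68: drop; pos4(id27) recv 93: fwd; pos5(id74) recv 27: drop; pos0(id17) recv 74: fwd
Round 2: pos5(id74) recv 93: fwd; pos1(id36) recv 74: fwd
Round 3: pos0(id17) recv 93: fwd; pos2(id68) recv 74: fwd
Round 4: pos1(id36) recv 93: fwd; pos3(id93) recv 74: drop
Round 5: pos2(id68) recv 93: fwd
Round 6: pos3(id93) recv 93: ELECTED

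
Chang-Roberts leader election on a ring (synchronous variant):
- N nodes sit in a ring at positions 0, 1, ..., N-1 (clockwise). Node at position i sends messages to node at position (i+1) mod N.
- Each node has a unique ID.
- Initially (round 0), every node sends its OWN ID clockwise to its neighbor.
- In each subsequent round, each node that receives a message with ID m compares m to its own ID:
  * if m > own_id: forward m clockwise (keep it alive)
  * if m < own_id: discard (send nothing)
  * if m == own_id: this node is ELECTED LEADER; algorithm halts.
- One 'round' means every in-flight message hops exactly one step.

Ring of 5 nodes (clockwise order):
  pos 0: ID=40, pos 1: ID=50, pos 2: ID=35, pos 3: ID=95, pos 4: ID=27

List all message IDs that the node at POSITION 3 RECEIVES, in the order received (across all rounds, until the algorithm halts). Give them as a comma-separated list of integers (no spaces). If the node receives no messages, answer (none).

Answer: 35,50,95

Derivation:
Round 1: pos1(id50) recv 40: drop; pos2(id35) recv 50: fwd; pos3(id95) recv 35: drop; pos4(id27) recv 95: fwd; pos0(id40) recv 27: drop
Round 2: pos3(id95) recv 50: drop; pos0(id40) recv 95: fwd
Round 3: pos1(id50) recv 95: fwd
Round 4: pos2(id35) recv 95: fwd
Round 5: pos3(id95) recv 95: ELECTED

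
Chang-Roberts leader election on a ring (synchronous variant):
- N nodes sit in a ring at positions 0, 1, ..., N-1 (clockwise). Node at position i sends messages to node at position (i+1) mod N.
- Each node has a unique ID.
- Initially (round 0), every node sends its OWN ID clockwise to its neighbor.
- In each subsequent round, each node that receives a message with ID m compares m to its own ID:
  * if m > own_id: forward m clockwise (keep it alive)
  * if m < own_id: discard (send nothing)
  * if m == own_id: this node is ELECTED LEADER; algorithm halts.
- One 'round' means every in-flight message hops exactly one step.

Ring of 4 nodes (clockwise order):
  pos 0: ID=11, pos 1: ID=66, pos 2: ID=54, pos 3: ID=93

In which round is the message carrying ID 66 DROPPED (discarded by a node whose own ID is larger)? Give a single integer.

Round 1: pos1(id66) recv 11: drop; pos2(id54) recv 66: fwd; pos3(id93) recv 54: drop; pos0(id11) recv 93: fwd
Round 2: pos3(id93) recv 66: drop; pos1(id66) recv 93: fwd
Round 3: pos2(id54) recv 93: fwd
Round 4: pos3(id93) recv 93: ELECTED
Message ID 66 originates at pos 1; dropped at pos 3 in round 2

Answer: 2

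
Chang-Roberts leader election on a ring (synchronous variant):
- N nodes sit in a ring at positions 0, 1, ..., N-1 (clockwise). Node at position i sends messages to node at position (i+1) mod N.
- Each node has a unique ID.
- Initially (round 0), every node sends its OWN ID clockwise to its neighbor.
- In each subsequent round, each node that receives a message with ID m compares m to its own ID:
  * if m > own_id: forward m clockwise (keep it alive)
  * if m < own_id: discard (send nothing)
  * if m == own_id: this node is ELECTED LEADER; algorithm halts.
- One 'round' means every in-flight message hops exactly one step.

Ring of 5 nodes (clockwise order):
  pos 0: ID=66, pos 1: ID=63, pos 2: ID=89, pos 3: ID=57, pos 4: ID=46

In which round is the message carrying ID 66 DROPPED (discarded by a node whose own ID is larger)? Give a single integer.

Round 1: pos1(id63) recv 66: fwd; pos2(id89) recv 63: drop; pos3(id57) recv 89: fwd; pos4(id46) recv 57: fwd; pos0(id66) recv 46: drop
Round 2: pos2(id89) recv 66: drop; pos4(id46) recv 89: fwd; pos0(id66) recv 57: drop
Round 3: pos0(id66) recv 89: fwd
Round 4: pos1(id63) recv 89: fwd
Round 5: pos2(id89) recv 89: ELECTED
Message ID 66 originates at pos 0; dropped at pos 2 in round 2

Answer: 2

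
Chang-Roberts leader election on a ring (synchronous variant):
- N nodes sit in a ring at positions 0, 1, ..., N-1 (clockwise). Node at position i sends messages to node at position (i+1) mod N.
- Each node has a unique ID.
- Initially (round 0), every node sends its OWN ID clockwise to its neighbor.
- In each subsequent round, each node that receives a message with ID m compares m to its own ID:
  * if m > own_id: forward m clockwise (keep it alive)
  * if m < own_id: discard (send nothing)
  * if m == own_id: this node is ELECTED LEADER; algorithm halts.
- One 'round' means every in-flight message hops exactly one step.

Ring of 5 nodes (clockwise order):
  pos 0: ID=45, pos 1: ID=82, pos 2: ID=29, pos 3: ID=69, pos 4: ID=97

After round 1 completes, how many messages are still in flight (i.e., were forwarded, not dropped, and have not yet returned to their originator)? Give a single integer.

Answer: 2

Derivation:
Round 1: pos1(id82) recv 45: drop; pos2(id29) recv 82: fwd; pos3(id69) recv 29: drop; pos4(id97) recv 69: drop; pos0(id45) recv 97: fwd
After round 1: 2 messages still in flight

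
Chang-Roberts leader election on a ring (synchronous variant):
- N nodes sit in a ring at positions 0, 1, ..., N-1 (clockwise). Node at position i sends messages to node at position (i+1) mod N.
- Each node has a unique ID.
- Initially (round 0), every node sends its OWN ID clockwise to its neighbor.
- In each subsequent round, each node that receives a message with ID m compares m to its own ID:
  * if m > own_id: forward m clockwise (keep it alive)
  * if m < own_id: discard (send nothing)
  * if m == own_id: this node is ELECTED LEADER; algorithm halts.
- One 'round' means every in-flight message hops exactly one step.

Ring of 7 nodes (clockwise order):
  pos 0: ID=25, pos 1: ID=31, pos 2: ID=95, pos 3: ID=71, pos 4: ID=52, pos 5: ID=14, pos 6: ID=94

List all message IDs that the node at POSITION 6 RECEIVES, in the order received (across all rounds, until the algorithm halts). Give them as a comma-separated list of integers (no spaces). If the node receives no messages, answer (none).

Round 1: pos1(id31) recv 25: drop; pos2(id95) recv 31: drop; pos3(id71) recv 95: fwd; pos4(id52) recv 71: fwd; pos5(id14) recv 52: fwd; pos6(id94) recv 14: drop; pos0(id25) recv 94: fwd
Round 2: pos4(id52) recv 95: fwd; pos5(id14) recv 71: fwd; pos6(id94) recv 52: drop; pos1(id31) recv 94: fwd
Round 3: pos5(id14) recv 95: fwd; pos6(id94) recv 71: drop; pos2(id95) recv 94: drop
Round 4: pos6(id94) recv 95: fwd
Round 5: pos0(id25) recv 95: fwd
Round 6: pos1(id31) recv 95: fwd
Round 7: pos2(id95) recv 95: ELECTED

Answer: 14,52,71,95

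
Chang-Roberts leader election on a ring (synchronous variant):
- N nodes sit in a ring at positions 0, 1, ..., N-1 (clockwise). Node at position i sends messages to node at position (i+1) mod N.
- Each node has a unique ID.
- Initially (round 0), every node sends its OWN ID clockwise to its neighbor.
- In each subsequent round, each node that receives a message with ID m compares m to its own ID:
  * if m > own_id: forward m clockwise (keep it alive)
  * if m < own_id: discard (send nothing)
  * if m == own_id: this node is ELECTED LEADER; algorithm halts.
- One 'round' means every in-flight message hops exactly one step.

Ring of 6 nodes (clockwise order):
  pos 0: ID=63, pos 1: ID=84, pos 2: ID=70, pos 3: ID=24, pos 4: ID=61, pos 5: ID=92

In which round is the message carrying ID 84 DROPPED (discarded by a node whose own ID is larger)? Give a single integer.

Round 1: pos1(id84) recv 63: drop; pos2(id70) recv 84: fwd; pos3(id24) recv 70: fwd; pos4(id61) recv 24: drop; pos5(id92) recv 61: drop; pos0(id63) recv 92: fwd
Round 2: pos3(id24) recv 84: fwd; pos4(id61) recv 70: fwd; pos1(id84) recv 92: fwd
Round 3: pos4(id61) recv 84: fwd; pos5(id92) recv 70: drop; pos2(id70) recv 92: fwd
Round 4: pos5(id92) recv 84: drop; pos3(id24) recv 92: fwd
Round 5: pos4(id61) recv 92: fwd
Round 6: pos5(id92) recv 92: ELECTED
Message ID 84 originates at pos 1; dropped at pos 5 in round 4

Answer: 4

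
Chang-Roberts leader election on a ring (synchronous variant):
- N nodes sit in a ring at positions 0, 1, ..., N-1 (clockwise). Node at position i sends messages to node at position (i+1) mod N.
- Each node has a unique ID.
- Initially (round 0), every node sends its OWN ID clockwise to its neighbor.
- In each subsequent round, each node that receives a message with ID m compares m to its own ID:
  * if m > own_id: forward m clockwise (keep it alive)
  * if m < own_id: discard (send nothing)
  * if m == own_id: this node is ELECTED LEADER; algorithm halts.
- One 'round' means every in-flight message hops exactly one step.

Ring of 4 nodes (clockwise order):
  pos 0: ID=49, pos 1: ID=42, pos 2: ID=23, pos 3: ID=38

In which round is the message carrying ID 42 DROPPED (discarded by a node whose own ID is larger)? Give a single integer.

Answer: 3

Derivation:
Round 1: pos1(id42) recv 49: fwd; pos2(id23) recv 42: fwd; pos3(id38) recv 23: drop; pos0(id49) recv 38: drop
Round 2: pos2(id23) recv 49: fwd; pos3(id38) recv 42: fwd
Round 3: pos3(id38) recv 49: fwd; pos0(id49) recv 42: drop
Round 4: pos0(id49) recv 49: ELECTED
Message ID 42 originates at pos 1; dropped at pos 0 in round 3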